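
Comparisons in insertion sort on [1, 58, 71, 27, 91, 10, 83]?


Algorithm: insertion sort
Input: [1, 58, 71, 27, 91, 10, 83]
Sorted: [1, 10, 27, 58, 71, 83, 91]

13


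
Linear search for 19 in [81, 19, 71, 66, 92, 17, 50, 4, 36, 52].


i=0: 81!=19
i=1: 19==19 found!

Found at 1, 2 comps


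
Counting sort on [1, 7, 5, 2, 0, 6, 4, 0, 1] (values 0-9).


Input: [1, 7, 5, 2, 0, 6, 4, 0, 1]
Counts: [2, 2, 1, 0, 1, 1, 1, 1, 0, 0]

Sorted: [0, 0, 1, 1, 2, 4, 5, 6, 7]


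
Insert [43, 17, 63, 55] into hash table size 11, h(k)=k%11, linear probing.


Insert 43: h=10 -> slot 10
Insert 17: h=6 -> slot 6
Insert 63: h=8 -> slot 8
Insert 55: h=0 -> slot 0

Table: [55, None, None, None, None, None, 17, None, 63, None, 43]


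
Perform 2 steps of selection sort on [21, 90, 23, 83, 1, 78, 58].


Initial: [21, 90, 23, 83, 1, 78, 58]
Step 1: min=1 at 4
  Swap: [1, 90, 23, 83, 21, 78, 58]
Step 2: min=21 at 4
  Swap: [1, 21, 23, 83, 90, 78, 58]

After 2 steps: [1, 21, 23, 83, 90, 78, 58]


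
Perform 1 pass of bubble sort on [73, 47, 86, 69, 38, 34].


Initial: [73, 47, 86, 69, 38, 34]
Pass 1: [47, 73, 69, 38, 34, 86] (4 swaps)

After 1 pass: [47, 73, 69, 38, 34, 86]


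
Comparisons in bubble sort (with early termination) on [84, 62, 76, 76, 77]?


Algorithm: bubble sort (with early termination)
Input: [84, 62, 76, 76, 77]
Sorted: [62, 76, 76, 77, 84]

7


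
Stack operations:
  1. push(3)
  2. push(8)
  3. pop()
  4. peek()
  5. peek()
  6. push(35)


push(3) -> [3]
push(8) -> [3, 8]
pop()->8, [3]
peek()->3
peek()->3
push(35) -> [3, 35]

Final stack: [3, 35]


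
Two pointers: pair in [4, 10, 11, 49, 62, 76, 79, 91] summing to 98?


lo=0(4)+hi=7(91)=95
lo=1(10)+hi=7(91)=101
lo=1(10)+hi=6(79)=89
lo=2(11)+hi=6(79)=90
lo=3(49)+hi=6(79)=128
lo=3(49)+hi=5(76)=125
lo=3(49)+hi=4(62)=111

No pair found


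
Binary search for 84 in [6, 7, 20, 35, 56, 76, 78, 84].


Step 1: lo=0, hi=7, mid=3, val=35
Step 2: lo=4, hi=7, mid=5, val=76
Step 3: lo=6, hi=7, mid=6, val=78
Step 4: lo=7, hi=7, mid=7, val=84

Found at index 7


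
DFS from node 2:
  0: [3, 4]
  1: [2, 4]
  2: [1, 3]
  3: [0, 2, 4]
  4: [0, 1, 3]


Visit 2, push [3, 1]
Visit 1, push [4]
Visit 4, push [3, 0]
Visit 0, push [3]
Visit 3, push []

DFS order: [2, 1, 4, 0, 3]


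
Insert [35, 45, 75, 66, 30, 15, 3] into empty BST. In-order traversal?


Insert 35: root
Insert 45: R from 35
Insert 75: R from 35 -> R from 45
Insert 66: R from 35 -> R from 45 -> L from 75
Insert 30: L from 35
Insert 15: L from 35 -> L from 30
Insert 3: L from 35 -> L from 30 -> L from 15

In-order: [3, 15, 30, 35, 45, 66, 75]


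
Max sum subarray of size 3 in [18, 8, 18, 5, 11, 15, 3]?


[0:3]: 44
[1:4]: 31
[2:5]: 34
[3:6]: 31
[4:7]: 29

Max: 44 at [0:3]


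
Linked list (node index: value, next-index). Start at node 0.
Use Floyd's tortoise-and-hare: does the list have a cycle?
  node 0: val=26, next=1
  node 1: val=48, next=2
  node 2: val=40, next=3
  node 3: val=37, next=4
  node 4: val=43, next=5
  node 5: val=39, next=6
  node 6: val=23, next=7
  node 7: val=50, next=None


Floyd's tortoise (slow, +1) and hare (fast, +2):
  init: slow=0, fast=0
  step 1: slow=1, fast=2
  step 2: slow=2, fast=4
  step 3: slow=3, fast=6
  step 4: fast 6->7->None, no cycle

Cycle: no


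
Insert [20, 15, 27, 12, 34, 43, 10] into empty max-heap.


Insert 20: [20]
Insert 15: [20, 15]
Insert 27: [27, 15, 20]
Insert 12: [27, 15, 20, 12]
Insert 34: [34, 27, 20, 12, 15]
Insert 43: [43, 27, 34, 12, 15, 20]
Insert 10: [43, 27, 34, 12, 15, 20, 10]

Final heap: [43, 27, 34, 12, 15, 20, 10]


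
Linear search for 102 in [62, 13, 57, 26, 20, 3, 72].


i=0: 62!=102
i=1: 13!=102
i=2: 57!=102
i=3: 26!=102
i=4: 20!=102
i=5: 3!=102
i=6: 72!=102

Not found, 7 comps


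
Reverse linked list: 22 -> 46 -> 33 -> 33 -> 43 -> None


Step 1: curr=22, set curr.next=prev(None) | reversed so far: 22
Step 2: curr=46, set curr.next=prev(22) | reversed so far: 46 -> 22
Step 3: curr=33, set curr.next=prev(46) | reversed so far: 33 -> 46 -> 22
Step 4: curr=33, set curr.next=prev(33) | reversed so far: 33 -> 33 -> 46 -> 22
Step 5: curr=43, set curr.next=prev(33) | reversed so far: 43 -> 33 -> 33 -> 46 -> 22

43 -> 33 -> 33 -> 46 -> 22 -> None


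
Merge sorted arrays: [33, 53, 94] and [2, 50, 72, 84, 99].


Take 2 from B
Take 33 from A
Take 50 from B
Take 53 from A
Take 72 from B
Take 84 from B
Take 94 from A

Merged: [2, 33, 50, 53, 72, 84, 94, 99]


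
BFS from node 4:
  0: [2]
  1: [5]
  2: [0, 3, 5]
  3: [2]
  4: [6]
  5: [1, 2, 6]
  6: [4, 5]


Visit 4, enqueue [6]
Visit 6, enqueue [5]
Visit 5, enqueue [1, 2]
Visit 1, enqueue []
Visit 2, enqueue [0, 3]
Visit 0, enqueue []
Visit 3, enqueue []

BFS order: [4, 6, 5, 1, 2, 0, 3]


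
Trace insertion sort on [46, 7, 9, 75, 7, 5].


Initial: [46, 7, 9, 75, 7, 5]
Insert 7: [7, 46, 9, 75, 7, 5]
Insert 9: [7, 9, 46, 75, 7, 5]
Insert 75: [7, 9, 46, 75, 7, 5]
Insert 7: [7, 7, 9, 46, 75, 5]
Insert 5: [5, 7, 7, 9, 46, 75]

Sorted: [5, 7, 7, 9, 46, 75]


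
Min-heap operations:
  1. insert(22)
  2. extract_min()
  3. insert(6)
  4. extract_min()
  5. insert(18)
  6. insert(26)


insert(22) -> [22]
extract_min()->22, []
insert(6) -> [6]
extract_min()->6, []
insert(18) -> [18]
insert(26) -> [18, 26]

Final heap: [18, 26]


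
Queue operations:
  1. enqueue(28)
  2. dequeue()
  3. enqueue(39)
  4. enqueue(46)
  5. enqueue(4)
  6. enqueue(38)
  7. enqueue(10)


enqueue(28) -> [28]
dequeue()->28, []
enqueue(39) -> [39]
enqueue(46) -> [39, 46]
enqueue(4) -> [39, 46, 4]
enqueue(38) -> [39, 46, 4, 38]
enqueue(10) -> [39, 46, 4, 38, 10]

Final queue: [39, 46, 4, 38, 10]


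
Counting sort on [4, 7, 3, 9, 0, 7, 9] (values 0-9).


Input: [4, 7, 3, 9, 0, 7, 9]
Counts: [1, 0, 0, 1, 1, 0, 0, 2, 0, 2]

Sorted: [0, 3, 4, 7, 7, 9, 9]


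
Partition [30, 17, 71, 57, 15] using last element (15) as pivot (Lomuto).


Pivot: 15
Place pivot at 0: [15, 17, 71, 57, 30]

Partitioned: [15, 17, 71, 57, 30]


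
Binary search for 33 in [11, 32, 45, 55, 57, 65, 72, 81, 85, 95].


Step 1: lo=0, hi=9, mid=4, val=57
Step 2: lo=0, hi=3, mid=1, val=32
Step 3: lo=2, hi=3, mid=2, val=45

Not found


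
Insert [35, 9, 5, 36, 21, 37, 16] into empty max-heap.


Insert 35: [35]
Insert 9: [35, 9]
Insert 5: [35, 9, 5]
Insert 36: [36, 35, 5, 9]
Insert 21: [36, 35, 5, 9, 21]
Insert 37: [37, 35, 36, 9, 21, 5]
Insert 16: [37, 35, 36, 9, 21, 5, 16]

Final heap: [37, 35, 36, 9, 21, 5, 16]


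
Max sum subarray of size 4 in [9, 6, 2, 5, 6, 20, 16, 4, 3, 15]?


[0:4]: 22
[1:5]: 19
[2:6]: 33
[3:7]: 47
[4:8]: 46
[5:9]: 43
[6:10]: 38

Max: 47 at [3:7]


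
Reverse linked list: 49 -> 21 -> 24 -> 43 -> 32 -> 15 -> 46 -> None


Step 1: curr=49, set curr.next=prev(None) | reversed so far: 49
Step 2: curr=21, set curr.next=prev(49) | reversed so far: 21 -> 49
Step 3: curr=24, set curr.next=prev(21) | reversed so far: 24 -> 21 -> 49
Step 4: curr=43, set curr.next=prev(24) | reversed so far: 43 -> 24 -> 21 -> 49
Step 5: curr=32, set curr.next=prev(43) | reversed so far: 32 -> 43 -> 24 -> 21 -> 49
Step 6: curr=15, set curr.next=prev(32) | reversed so far: 15 -> 32 -> 43 -> 24 -> 21 -> 49
Step 7: curr=46, set curr.next=prev(15) | reversed so far: 46 -> 15 -> 32 -> 43 -> 24 -> 21 -> 49

46 -> 15 -> 32 -> 43 -> 24 -> 21 -> 49 -> None


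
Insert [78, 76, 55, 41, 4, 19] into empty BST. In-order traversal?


Insert 78: root
Insert 76: L from 78
Insert 55: L from 78 -> L from 76
Insert 41: L from 78 -> L from 76 -> L from 55
Insert 4: L from 78 -> L from 76 -> L from 55 -> L from 41
Insert 19: L from 78 -> L from 76 -> L from 55 -> L from 41 -> R from 4

In-order: [4, 19, 41, 55, 76, 78]


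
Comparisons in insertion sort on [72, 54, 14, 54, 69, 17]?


Algorithm: insertion sort
Input: [72, 54, 14, 54, 69, 17]
Sorted: [14, 17, 54, 54, 69, 72]

12


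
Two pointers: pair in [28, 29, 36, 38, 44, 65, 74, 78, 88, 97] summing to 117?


lo=0(28)+hi=9(97)=125
lo=0(28)+hi=8(88)=116
lo=1(29)+hi=8(88)=117

Yes: 29+88=117


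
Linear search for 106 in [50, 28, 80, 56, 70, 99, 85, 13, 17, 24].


i=0: 50!=106
i=1: 28!=106
i=2: 80!=106
i=3: 56!=106
i=4: 70!=106
i=5: 99!=106
i=6: 85!=106
i=7: 13!=106
i=8: 17!=106
i=9: 24!=106

Not found, 10 comps


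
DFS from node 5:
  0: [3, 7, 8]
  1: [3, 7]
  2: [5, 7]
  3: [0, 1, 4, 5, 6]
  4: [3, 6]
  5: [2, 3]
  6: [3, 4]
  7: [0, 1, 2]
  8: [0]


Visit 5, push [3, 2]
Visit 2, push [7]
Visit 7, push [1, 0]
Visit 0, push [8, 3]
Visit 3, push [6, 4, 1]
Visit 1, push []
Visit 4, push [6]
Visit 6, push []
Visit 8, push []

DFS order: [5, 2, 7, 0, 3, 1, 4, 6, 8]


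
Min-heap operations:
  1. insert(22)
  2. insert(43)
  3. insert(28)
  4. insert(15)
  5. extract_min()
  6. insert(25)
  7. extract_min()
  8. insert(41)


insert(22) -> [22]
insert(43) -> [22, 43]
insert(28) -> [22, 43, 28]
insert(15) -> [15, 22, 28, 43]
extract_min()->15, [22, 43, 28]
insert(25) -> [22, 25, 28, 43]
extract_min()->22, [25, 43, 28]
insert(41) -> [25, 41, 28, 43]

Final heap: [25, 41, 28, 43]


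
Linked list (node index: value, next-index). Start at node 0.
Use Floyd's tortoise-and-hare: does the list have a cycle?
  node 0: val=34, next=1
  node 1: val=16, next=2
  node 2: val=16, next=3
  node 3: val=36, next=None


Floyd's tortoise (slow, +1) and hare (fast, +2):
  init: slow=0, fast=0
  step 1: slow=1, fast=2
  step 2: fast 2->3->None, no cycle

Cycle: no


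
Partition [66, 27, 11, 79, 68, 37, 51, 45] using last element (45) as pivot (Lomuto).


Pivot: 45
  27 <= 45: swap -> [27, 66, 11, 79, 68, 37, 51, 45]
  11 <= 45: swap -> [27, 11, 66, 79, 68, 37, 51, 45]
  37 <= 45: swap -> [27, 11, 37, 79, 68, 66, 51, 45]
Place pivot at 3: [27, 11, 37, 45, 68, 66, 51, 79]

Partitioned: [27, 11, 37, 45, 68, 66, 51, 79]


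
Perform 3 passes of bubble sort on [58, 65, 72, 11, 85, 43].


Initial: [58, 65, 72, 11, 85, 43]
Pass 1: [58, 65, 11, 72, 43, 85] (2 swaps)
Pass 2: [58, 11, 65, 43, 72, 85] (2 swaps)
Pass 3: [11, 58, 43, 65, 72, 85] (2 swaps)

After 3 passes: [11, 58, 43, 65, 72, 85]


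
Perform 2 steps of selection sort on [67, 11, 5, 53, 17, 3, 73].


Initial: [67, 11, 5, 53, 17, 3, 73]
Step 1: min=3 at 5
  Swap: [3, 11, 5, 53, 17, 67, 73]
Step 2: min=5 at 2
  Swap: [3, 5, 11, 53, 17, 67, 73]

After 2 steps: [3, 5, 11, 53, 17, 67, 73]


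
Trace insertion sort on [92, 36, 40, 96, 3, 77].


Initial: [92, 36, 40, 96, 3, 77]
Insert 36: [36, 92, 40, 96, 3, 77]
Insert 40: [36, 40, 92, 96, 3, 77]
Insert 96: [36, 40, 92, 96, 3, 77]
Insert 3: [3, 36, 40, 92, 96, 77]
Insert 77: [3, 36, 40, 77, 92, 96]

Sorted: [3, 36, 40, 77, 92, 96]


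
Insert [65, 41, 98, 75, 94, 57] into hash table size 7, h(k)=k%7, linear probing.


Insert 65: h=2 -> slot 2
Insert 41: h=6 -> slot 6
Insert 98: h=0 -> slot 0
Insert 75: h=5 -> slot 5
Insert 94: h=3 -> slot 3
Insert 57: h=1 -> slot 1

Table: [98, 57, 65, 94, None, 75, 41]


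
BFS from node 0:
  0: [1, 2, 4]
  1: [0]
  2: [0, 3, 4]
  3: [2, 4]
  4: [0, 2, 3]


Visit 0, enqueue [1, 2, 4]
Visit 1, enqueue []
Visit 2, enqueue [3]
Visit 4, enqueue []
Visit 3, enqueue []

BFS order: [0, 1, 2, 4, 3]


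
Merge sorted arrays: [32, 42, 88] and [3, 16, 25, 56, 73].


Take 3 from B
Take 16 from B
Take 25 from B
Take 32 from A
Take 42 from A
Take 56 from B
Take 73 from B

Merged: [3, 16, 25, 32, 42, 56, 73, 88]


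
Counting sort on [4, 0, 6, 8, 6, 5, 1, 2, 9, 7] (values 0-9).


Input: [4, 0, 6, 8, 6, 5, 1, 2, 9, 7]
Counts: [1, 1, 1, 0, 1, 1, 2, 1, 1, 1]

Sorted: [0, 1, 2, 4, 5, 6, 6, 7, 8, 9]


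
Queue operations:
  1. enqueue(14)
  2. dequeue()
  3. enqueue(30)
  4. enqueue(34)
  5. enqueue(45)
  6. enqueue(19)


enqueue(14) -> [14]
dequeue()->14, []
enqueue(30) -> [30]
enqueue(34) -> [30, 34]
enqueue(45) -> [30, 34, 45]
enqueue(19) -> [30, 34, 45, 19]

Final queue: [30, 34, 45, 19]


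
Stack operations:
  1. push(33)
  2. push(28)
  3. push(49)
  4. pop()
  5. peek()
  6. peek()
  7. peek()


push(33) -> [33]
push(28) -> [33, 28]
push(49) -> [33, 28, 49]
pop()->49, [33, 28]
peek()->28
peek()->28
peek()->28

Final stack: [33, 28]


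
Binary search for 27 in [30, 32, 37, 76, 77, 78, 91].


Step 1: lo=0, hi=6, mid=3, val=76
Step 2: lo=0, hi=2, mid=1, val=32
Step 3: lo=0, hi=0, mid=0, val=30

Not found


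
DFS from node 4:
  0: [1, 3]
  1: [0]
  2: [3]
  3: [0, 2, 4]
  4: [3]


Visit 4, push [3]
Visit 3, push [2, 0]
Visit 0, push [1]
Visit 1, push []
Visit 2, push []

DFS order: [4, 3, 0, 1, 2]


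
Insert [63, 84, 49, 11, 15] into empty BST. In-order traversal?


Insert 63: root
Insert 84: R from 63
Insert 49: L from 63
Insert 11: L from 63 -> L from 49
Insert 15: L from 63 -> L from 49 -> R from 11

In-order: [11, 15, 49, 63, 84]


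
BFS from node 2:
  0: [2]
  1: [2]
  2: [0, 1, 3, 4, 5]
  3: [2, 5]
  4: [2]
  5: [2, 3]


Visit 2, enqueue [0, 1, 3, 4, 5]
Visit 0, enqueue []
Visit 1, enqueue []
Visit 3, enqueue []
Visit 4, enqueue []
Visit 5, enqueue []

BFS order: [2, 0, 1, 3, 4, 5]


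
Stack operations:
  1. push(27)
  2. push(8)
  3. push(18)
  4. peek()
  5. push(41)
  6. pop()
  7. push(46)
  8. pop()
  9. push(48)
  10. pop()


push(27) -> [27]
push(8) -> [27, 8]
push(18) -> [27, 8, 18]
peek()->18
push(41) -> [27, 8, 18, 41]
pop()->41, [27, 8, 18]
push(46) -> [27, 8, 18, 46]
pop()->46, [27, 8, 18]
push(48) -> [27, 8, 18, 48]
pop()->48, [27, 8, 18]

Final stack: [27, 8, 18]


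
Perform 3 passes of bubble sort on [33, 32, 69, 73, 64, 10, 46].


Initial: [33, 32, 69, 73, 64, 10, 46]
Pass 1: [32, 33, 69, 64, 10, 46, 73] (4 swaps)
Pass 2: [32, 33, 64, 10, 46, 69, 73] (3 swaps)
Pass 3: [32, 33, 10, 46, 64, 69, 73] (2 swaps)

After 3 passes: [32, 33, 10, 46, 64, 69, 73]


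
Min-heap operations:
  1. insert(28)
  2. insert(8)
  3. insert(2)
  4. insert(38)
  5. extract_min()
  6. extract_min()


insert(28) -> [28]
insert(8) -> [8, 28]
insert(2) -> [2, 28, 8]
insert(38) -> [2, 28, 8, 38]
extract_min()->2, [8, 28, 38]
extract_min()->8, [28, 38]

Final heap: [28, 38]


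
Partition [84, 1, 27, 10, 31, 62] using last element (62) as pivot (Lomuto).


Pivot: 62
  1 <= 62: swap -> [1, 84, 27, 10, 31, 62]
  27 <= 62: swap -> [1, 27, 84, 10, 31, 62]
  10 <= 62: swap -> [1, 27, 10, 84, 31, 62]
  31 <= 62: swap -> [1, 27, 10, 31, 84, 62]
Place pivot at 4: [1, 27, 10, 31, 62, 84]

Partitioned: [1, 27, 10, 31, 62, 84]


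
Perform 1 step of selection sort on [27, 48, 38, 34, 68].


Initial: [27, 48, 38, 34, 68]
Step 1: min=27 at 0
  Swap: [27, 48, 38, 34, 68]

After 1 step: [27, 48, 38, 34, 68]


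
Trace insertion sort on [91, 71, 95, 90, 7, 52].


Initial: [91, 71, 95, 90, 7, 52]
Insert 71: [71, 91, 95, 90, 7, 52]
Insert 95: [71, 91, 95, 90, 7, 52]
Insert 90: [71, 90, 91, 95, 7, 52]
Insert 7: [7, 71, 90, 91, 95, 52]
Insert 52: [7, 52, 71, 90, 91, 95]

Sorted: [7, 52, 71, 90, 91, 95]


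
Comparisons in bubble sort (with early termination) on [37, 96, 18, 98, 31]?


Algorithm: bubble sort (with early termination)
Input: [37, 96, 18, 98, 31]
Sorted: [18, 31, 37, 96, 98]

10


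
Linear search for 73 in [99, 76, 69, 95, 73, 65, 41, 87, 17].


i=0: 99!=73
i=1: 76!=73
i=2: 69!=73
i=3: 95!=73
i=4: 73==73 found!

Found at 4, 5 comps


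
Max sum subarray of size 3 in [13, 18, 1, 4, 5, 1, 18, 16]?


[0:3]: 32
[1:4]: 23
[2:5]: 10
[3:6]: 10
[4:7]: 24
[5:8]: 35

Max: 35 at [5:8]


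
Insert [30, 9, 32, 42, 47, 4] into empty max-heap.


Insert 30: [30]
Insert 9: [30, 9]
Insert 32: [32, 9, 30]
Insert 42: [42, 32, 30, 9]
Insert 47: [47, 42, 30, 9, 32]
Insert 4: [47, 42, 30, 9, 32, 4]

Final heap: [47, 42, 30, 9, 32, 4]


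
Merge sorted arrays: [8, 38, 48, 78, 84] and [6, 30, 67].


Take 6 from B
Take 8 from A
Take 30 from B
Take 38 from A
Take 48 from A
Take 67 from B

Merged: [6, 8, 30, 38, 48, 67, 78, 84]


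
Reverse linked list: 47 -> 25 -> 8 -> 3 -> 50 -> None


Step 1: curr=47, set curr.next=prev(None) | reversed so far: 47
Step 2: curr=25, set curr.next=prev(47) | reversed so far: 25 -> 47
Step 3: curr=8, set curr.next=prev(25) | reversed so far: 8 -> 25 -> 47
Step 4: curr=3, set curr.next=prev(8) | reversed so far: 3 -> 8 -> 25 -> 47
Step 5: curr=50, set curr.next=prev(3) | reversed so far: 50 -> 3 -> 8 -> 25 -> 47

50 -> 3 -> 8 -> 25 -> 47 -> None


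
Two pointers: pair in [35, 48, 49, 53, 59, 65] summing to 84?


lo=0(35)+hi=5(65)=100
lo=0(35)+hi=4(59)=94
lo=0(35)+hi=3(53)=88
lo=0(35)+hi=2(49)=84

Yes: 35+49=84


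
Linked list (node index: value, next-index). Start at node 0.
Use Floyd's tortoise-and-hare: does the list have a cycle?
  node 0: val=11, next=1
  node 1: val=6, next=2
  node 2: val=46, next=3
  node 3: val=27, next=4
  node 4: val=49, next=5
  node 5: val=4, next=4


Floyd's tortoise (slow, +1) and hare (fast, +2):
  init: slow=0, fast=0
  step 1: slow=1, fast=2
  step 2: slow=2, fast=4
  step 3: slow=3, fast=4
  step 4: slow=4, fast=4
  slow == fast at node 4: cycle detected

Cycle: yes


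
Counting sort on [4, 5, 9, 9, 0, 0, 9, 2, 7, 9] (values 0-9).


Input: [4, 5, 9, 9, 0, 0, 9, 2, 7, 9]
Counts: [2, 0, 1, 0, 1, 1, 0, 1, 0, 4]

Sorted: [0, 0, 2, 4, 5, 7, 9, 9, 9, 9]


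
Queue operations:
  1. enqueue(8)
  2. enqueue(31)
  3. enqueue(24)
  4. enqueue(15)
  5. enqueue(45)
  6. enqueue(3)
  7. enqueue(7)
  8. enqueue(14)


enqueue(8) -> [8]
enqueue(31) -> [8, 31]
enqueue(24) -> [8, 31, 24]
enqueue(15) -> [8, 31, 24, 15]
enqueue(45) -> [8, 31, 24, 15, 45]
enqueue(3) -> [8, 31, 24, 15, 45, 3]
enqueue(7) -> [8, 31, 24, 15, 45, 3, 7]
enqueue(14) -> [8, 31, 24, 15, 45, 3, 7, 14]

Final queue: [8, 31, 24, 15, 45, 3, 7, 14]


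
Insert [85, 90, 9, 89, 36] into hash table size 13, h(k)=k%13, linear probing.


Insert 85: h=7 -> slot 7
Insert 90: h=12 -> slot 12
Insert 9: h=9 -> slot 9
Insert 89: h=11 -> slot 11
Insert 36: h=10 -> slot 10

Table: [None, None, None, None, None, None, None, 85, None, 9, 36, 89, 90]


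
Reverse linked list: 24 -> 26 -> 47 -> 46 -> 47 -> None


Step 1: curr=24, set curr.next=prev(None) | reversed so far: 24
Step 2: curr=26, set curr.next=prev(24) | reversed so far: 26 -> 24
Step 3: curr=47, set curr.next=prev(26) | reversed so far: 47 -> 26 -> 24
Step 4: curr=46, set curr.next=prev(47) | reversed so far: 46 -> 47 -> 26 -> 24
Step 5: curr=47, set curr.next=prev(46) | reversed so far: 47 -> 46 -> 47 -> 26 -> 24

47 -> 46 -> 47 -> 26 -> 24 -> None


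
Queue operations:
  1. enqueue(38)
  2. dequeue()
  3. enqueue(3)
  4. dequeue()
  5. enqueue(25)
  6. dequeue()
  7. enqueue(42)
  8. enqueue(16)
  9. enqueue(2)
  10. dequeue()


enqueue(38) -> [38]
dequeue()->38, []
enqueue(3) -> [3]
dequeue()->3, []
enqueue(25) -> [25]
dequeue()->25, []
enqueue(42) -> [42]
enqueue(16) -> [42, 16]
enqueue(2) -> [42, 16, 2]
dequeue()->42, [16, 2]

Final queue: [16, 2]


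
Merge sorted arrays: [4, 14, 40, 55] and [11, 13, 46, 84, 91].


Take 4 from A
Take 11 from B
Take 13 from B
Take 14 from A
Take 40 from A
Take 46 from B
Take 55 from A

Merged: [4, 11, 13, 14, 40, 46, 55, 84, 91]


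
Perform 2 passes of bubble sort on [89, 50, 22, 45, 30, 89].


Initial: [89, 50, 22, 45, 30, 89]
Pass 1: [50, 22, 45, 30, 89, 89] (4 swaps)
Pass 2: [22, 45, 30, 50, 89, 89] (3 swaps)

After 2 passes: [22, 45, 30, 50, 89, 89]


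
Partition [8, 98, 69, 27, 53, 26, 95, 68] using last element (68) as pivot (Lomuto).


Pivot: 68
  8 <= 68: advance i (no swap)
  27 <= 68: swap -> [8, 27, 69, 98, 53, 26, 95, 68]
  53 <= 68: swap -> [8, 27, 53, 98, 69, 26, 95, 68]
  26 <= 68: swap -> [8, 27, 53, 26, 69, 98, 95, 68]
Place pivot at 4: [8, 27, 53, 26, 68, 98, 95, 69]

Partitioned: [8, 27, 53, 26, 68, 98, 95, 69]


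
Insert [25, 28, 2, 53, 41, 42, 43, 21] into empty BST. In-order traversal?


Insert 25: root
Insert 28: R from 25
Insert 2: L from 25
Insert 53: R from 25 -> R from 28
Insert 41: R from 25 -> R from 28 -> L from 53
Insert 42: R from 25 -> R from 28 -> L from 53 -> R from 41
Insert 43: R from 25 -> R from 28 -> L from 53 -> R from 41 -> R from 42
Insert 21: L from 25 -> R from 2

In-order: [2, 21, 25, 28, 41, 42, 43, 53]


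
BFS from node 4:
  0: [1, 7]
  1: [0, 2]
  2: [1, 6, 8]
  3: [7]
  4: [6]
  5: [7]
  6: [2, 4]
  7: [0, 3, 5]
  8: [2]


Visit 4, enqueue [6]
Visit 6, enqueue [2]
Visit 2, enqueue [1, 8]
Visit 1, enqueue [0]
Visit 8, enqueue []
Visit 0, enqueue [7]
Visit 7, enqueue [3, 5]
Visit 3, enqueue []
Visit 5, enqueue []

BFS order: [4, 6, 2, 1, 8, 0, 7, 3, 5]


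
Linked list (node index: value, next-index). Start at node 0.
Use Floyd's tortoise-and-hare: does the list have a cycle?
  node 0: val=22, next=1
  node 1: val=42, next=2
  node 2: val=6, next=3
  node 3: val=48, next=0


Floyd's tortoise (slow, +1) and hare (fast, +2):
  init: slow=0, fast=0
  step 1: slow=1, fast=2
  step 2: slow=2, fast=0
  step 3: slow=3, fast=2
  step 4: slow=0, fast=0
  slow == fast at node 0: cycle detected

Cycle: yes


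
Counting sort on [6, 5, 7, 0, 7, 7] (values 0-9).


Input: [6, 5, 7, 0, 7, 7]
Counts: [1, 0, 0, 0, 0, 1, 1, 3, 0, 0]

Sorted: [0, 5, 6, 7, 7, 7]


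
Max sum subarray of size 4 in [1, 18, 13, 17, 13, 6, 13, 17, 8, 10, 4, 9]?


[0:4]: 49
[1:5]: 61
[2:6]: 49
[3:7]: 49
[4:8]: 49
[5:9]: 44
[6:10]: 48
[7:11]: 39
[8:12]: 31

Max: 61 at [1:5]


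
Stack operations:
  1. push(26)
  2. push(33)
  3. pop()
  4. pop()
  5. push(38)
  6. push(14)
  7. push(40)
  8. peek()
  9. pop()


push(26) -> [26]
push(33) -> [26, 33]
pop()->33, [26]
pop()->26, []
push(38) -> [38]
push(14) -> [38, 14]
push(40) -> [38, 14, 40]
peek()->40
pop()->40, [38, 14]

Final stack: [38, 14]


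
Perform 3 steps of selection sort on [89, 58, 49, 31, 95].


Initial: [89, 58, 49, 31, 95]
Step 1: min=31 at 3
  Swap: [31, 58, 49, 89, 95]
Step 2: min=49 at 2
  Swap: [31, 49, 58, 89, 95]
Step 3: min=58 at 2
  Swap: [31, 49, 58, 89, 95]

After 3 steps: [31, 49, 58, 89, 95]


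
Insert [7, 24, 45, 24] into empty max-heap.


Insert 7: [7]
Insert 24: [24, 7]
Insert 45: [45, 7, 24]
Insert 24: [45, 24, 24, 7]

Final heap: [45, 24, 24, 7]


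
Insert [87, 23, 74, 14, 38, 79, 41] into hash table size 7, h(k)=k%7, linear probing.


Insert 87: h=3 -> slot 3
Insert 23: h=2 -> slot 2
Insert 74: h=4 -> slot 4
Insert 14: h=0 -> slot 0
Insert 38: h=3, 2 probes -> slot 5
Insert 79: h=2, 4 probes -> slot 6
Insert 41: h=6, 2 probes -> slot 1

Table: [14, 41, 23, 87, 74, 38, 79]


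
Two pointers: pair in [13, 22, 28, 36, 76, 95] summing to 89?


lo=0(13)+hi=5(95)=108
lo=0(13)+hi=4(76)=89

Yes: 13+76=89


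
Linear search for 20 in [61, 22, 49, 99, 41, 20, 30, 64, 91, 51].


i=0: 61!=20
i=1: 22!=20
i=2: 49!=20
i=3: 99!=20
i=4: 41!=20
i=5: 20==20 found!

Found at 5, 6 comps


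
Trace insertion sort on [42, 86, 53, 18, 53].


Initial: [42, 86, 53, 18, 53]
Insert 86: [42, 86, 53, 18, 53]
Insert 53: [42, 53, 86, 18, 53]
Insert 18: [18, 42, 53, 86, 53]
Insert 53: [18, 42, 53, 53, 86]

Sorted: [18, 42, 53, 53, 86]


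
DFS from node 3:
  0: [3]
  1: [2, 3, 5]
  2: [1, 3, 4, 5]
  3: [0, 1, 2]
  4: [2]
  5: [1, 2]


Visit 3, push [2, 1, 0]
Visit 0, push []
Visit 1, push [5, 2]
Visit 2, push [5, 4]
Visit 4, push []
Visit 5, push []

DFS order: [3, 0, 1, 2, 4, 5]


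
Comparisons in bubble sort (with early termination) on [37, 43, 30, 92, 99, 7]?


Algorithm: bubble sort (with early termination)
Input: [37, 43, 30, 92, 99, 7]
Sorted: [7, 30, 37, 43, 92, 99]

15


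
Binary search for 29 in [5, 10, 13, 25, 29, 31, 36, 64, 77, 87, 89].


Step 1: lo=0, hi=10, mid=5, val=31
Step 2: lo=0, hi=4, mid=2, val=13
Step 3: lo=3, hi=4, mid=3, val=25
Step 4: lo=4, hi=4, mid=4, val=29

Found at index 4


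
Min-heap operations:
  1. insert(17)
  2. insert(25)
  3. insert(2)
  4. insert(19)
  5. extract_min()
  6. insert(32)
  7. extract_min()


insert(17) -> [17]
insert(25) -> [17, 25]
insert(2) -> [2, 25, 17]
insert(19) -> [2, 19, 17, 25]
extract_min()->2, [17, 19, 25]
insert(32) -> [17, 19, 25, 32]
extract_min()->17, [19, 32, 25]

Final heap: [19, 32, 25]


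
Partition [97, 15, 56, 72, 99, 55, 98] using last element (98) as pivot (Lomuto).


Pivot: 98
  97 <= 98: advance i (no swap)
  15 <= 98: advance i (no swap)
  56 <= 98: advance i (no swap)
  72 <= 98: advance i (no swap)
  55 <= 98: swap -> [97, 15, 56, 72, 55, 99, 98]
Place pivot at 5: [97, 15, 56, 72, 55, 98, 99]

Partitioned: [97, 15, 56, 72, 55, 98, 99]


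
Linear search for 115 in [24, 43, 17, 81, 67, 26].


i=0: 24!=115
i=1: 43!=115
i=2: 17!=115
i=3: 81!=115
i=4: 67!=115
i=5: 26!=115

Not found, 6 comps


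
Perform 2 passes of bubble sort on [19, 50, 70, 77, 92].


Initial: [19, 50, 70, 77, 92]
Pass 1: [19, 50, 70, 77, 92] (0 swaps)
Pass 2: [19, 50, 70, 77, 92] (0 swaps)

After 2 passes: [19, 50, 70, 77, 92]


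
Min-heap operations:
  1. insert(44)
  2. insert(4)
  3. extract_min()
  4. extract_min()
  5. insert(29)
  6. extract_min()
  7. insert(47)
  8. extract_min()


insert(44) -> [44]
insert(4) -> [4, 44]
extract_min()->4, [44]
extract_min()->44, []
insert(29) -> [29]
extract_min()->29, []
insert(47) -> [47]
extract_min()->47, []

Final heap: []


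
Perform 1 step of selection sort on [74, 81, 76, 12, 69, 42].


Initial: [74, 81, 76, 12, 69, 42]
Step 1: min=12 at 3
  Swap: [12, 81, 76, 74, 69, 42]

After 1 step: [12, 81, 76, 74, 69, 42]


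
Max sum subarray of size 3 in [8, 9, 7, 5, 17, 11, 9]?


[0:3]: 24
[1:4]: 21
[2:5]: 29
[3:6]: 33
[4:7]: 37

Max: 37 at [4:7]


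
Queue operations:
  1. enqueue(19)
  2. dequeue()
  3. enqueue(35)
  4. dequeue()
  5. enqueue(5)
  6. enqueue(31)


enqueue(19) -> [19]
dequeue()->19, []
enqueue(35) -> [35]
dequeue()->35, []
enqueue(5) -> [5]
enqueue(31) -> [5, 31]

Final queue: [5, 31]


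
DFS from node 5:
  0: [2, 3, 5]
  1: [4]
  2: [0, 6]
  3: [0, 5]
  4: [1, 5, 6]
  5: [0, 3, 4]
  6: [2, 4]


Visit 5, push [4, 3, 0]
Visit 0, push [3, 2]
Visit 2, push [6]
Visit 6, push [4]
Visit 4, push [1]
Visit 1, push []
Visit 3, push []

DFS order: [5, 0, 2, 6, 4, 1, 3]


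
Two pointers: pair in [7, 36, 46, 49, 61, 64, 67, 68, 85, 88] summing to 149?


lo=0(7)+hi=9(88)=95
lo=1(36)+hi=9(88)=124
lo=2(46)+hi=9(88)=134
lo=3(49)+hi=9(88)=137
lo=4(61)+hi=9(88)=149

Yes: 61+88=149


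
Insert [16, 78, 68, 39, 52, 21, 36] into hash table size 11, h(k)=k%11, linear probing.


Insert 16: h=5 -> slot 5
Insert 78: h=1 -> slot 1
Insert 68: h=2 -> slot 2
Insert 39: h=6 -> slot 6
Insert 52: h=8 -> slot 8
Insert 21: h=10 -> slot 10
Insert 36: h=3 -> slot 3

Table: [None, 78, 68, 36, None, 16, 39, None, 52, None, 21]


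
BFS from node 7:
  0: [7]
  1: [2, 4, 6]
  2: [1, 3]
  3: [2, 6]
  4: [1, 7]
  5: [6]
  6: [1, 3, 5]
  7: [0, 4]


Visit 7, enqueue [0, 4]
Visit 0, enqueue []
Visit 4, enqueue [1]
Visit 1, enqueue [2, 6]
Visit 2, enqueue [3]
Visit 6, enqueue [5]
Visit 3, enqueue []
Visit 5, enqueue []

BFS order: [7, 0, 4, 1, 2, 6, 3, 5]


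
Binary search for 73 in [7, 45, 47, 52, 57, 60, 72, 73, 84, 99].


Step 1: lo=0, hi=9, mid=4, val=57
Step 2: lo=5, hi=9, mid=7, val=73

Found at index 7


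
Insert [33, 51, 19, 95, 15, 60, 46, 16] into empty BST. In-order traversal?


Insert 33: root
Insert 51: R from 33
Insert 19: L from 33
Insert 95: R from 33 -> R from 51
Insert 15: L from 33 -> L from 19
Insert 60: R from 33 -> R from 51 -> L from 95
Insert 46: R from 33 -> L from 51
Insert 16: L from 33 -> L from 19 -> R from 15

In-order: [15, 16, 19, 33, 46, 51, 60, 95]


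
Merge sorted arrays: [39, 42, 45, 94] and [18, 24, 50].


Take 18 from B
Take 24 from B
Take 39 from A
Take 42 from A
Take 45 from A
Take 50 from B

Merged: [18, 24, 39, 42, 45, 50, 94]


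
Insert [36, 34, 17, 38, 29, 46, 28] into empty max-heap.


Insert 36: [36]
Insert 34: [36, 34]
Insert 17: [36, 34, 17]
Insert 38: [38, 36, 17, 34]
Insert 29: [38, 36, 17, 34, 29]
Insert 46: [46, 36, 38, 34, 29, 17]
Insert 28: [46, 36, 38, 34, 29, 17, 28]

Final heap: [46, 36, 38, 34, 29, 17, 28]


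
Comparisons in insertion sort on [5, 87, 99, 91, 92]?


Algorithm: insertion sort
Input: [5, 87, 99, 91, 92]
Sorted: [5, 87, 91, 92, 99]

6


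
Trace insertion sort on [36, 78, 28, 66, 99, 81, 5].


Initial: [36, 78, 28, 66, 99, 81, 5]
Insert 78: [36, 78, 28, 66, 99, 81, 5]
Insert 28: [28, 36, 78, 66, 99, 81, 5]
Insert 66: [28, 36, 66, 78, 99, 81, 5]
Insert 99: [28, 36, 66, 78, 99, 81, 5]
Insert 81: [28, 36, 66, 78, 81, 99, 5]
Insert 5: [5, 28, 36, 66, 78, 81, 99]

Sorted: [5, 28, 36, 66, 78, 81, 99]


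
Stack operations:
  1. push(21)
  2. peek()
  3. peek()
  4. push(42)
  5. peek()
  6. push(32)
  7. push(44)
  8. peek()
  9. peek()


push(21) -> [21]
peek()->21
peek()->21
push(42) -> [21, 42]
peek()->42
push(32) -> [21, 42, 32]
push(44) -> [21, 42, 32, 44]
peek()->44
peek()->44

Final stack: [21, 42, 32, 44]


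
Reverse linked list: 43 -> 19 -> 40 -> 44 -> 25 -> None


Step 1: curr=43, set curr.next=prev(None) | reversed so far: 43
Step 2: curr=19, set curr.next=prev(43) | reversed so far: 19 -> 43
Step 3: curr=40, set curr.next=prev(19) | reversed so far: 40 -> 19 -> 43
Step 4: curr=44, set curr.next=prev(40) | reversed so far: 44 -> 40 -> 19 -> 43
Step 5: curr=25, set curr.next=prev(44) | reversed so far: 25 -> 44 -> 40 -> 19 -> 43

25 -> 44 -> 40 -> 19 -> 43 -> None


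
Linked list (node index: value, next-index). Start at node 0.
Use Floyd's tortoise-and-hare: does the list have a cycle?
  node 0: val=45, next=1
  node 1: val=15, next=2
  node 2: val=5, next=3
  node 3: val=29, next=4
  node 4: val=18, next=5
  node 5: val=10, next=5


Floyd's tortoise (slow, +1) and hare (fast, +2):
  init: slow=0, fast=0
  step 1: slow=1, fast=2
  step 2: slow=2, fast=4
  step 3: slow=3, fast=5
  step 4: slow=4, fast=5
  step 5: slow=5, fast=5
  slow == fast at node 5: cycle detected

Cycle: yes


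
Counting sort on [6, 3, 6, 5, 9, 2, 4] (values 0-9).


Input: [6, 3, 6, 5, 9, 2, 4]
Counts: [0, 0, 1, 1, 1, 1, 2, 0, 0, 1]

Sorted: [2, 3, 4, 5, 6, 6, 9]


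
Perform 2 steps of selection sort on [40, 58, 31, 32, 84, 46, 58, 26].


Initial: [40, 58, 31, 32, 84, 46, 58, 26]
Step 1: min=26 at 7
  Swap: [26, 58, 31, 32, 84, 46, 58, 40]
Step 2: min=31 at 2
  Swap: [26, 31, 58, 32, 84, 46, 58, 40]

After 2 steps: [26, 31, 58, 32, 84, 46, 58, 40]


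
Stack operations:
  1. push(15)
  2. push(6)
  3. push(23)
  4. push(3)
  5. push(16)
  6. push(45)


push(15) -> [15]
push(6) -> [15, 6]
push(23) -> [15, 6, 23]
push(3) -> [15, 6, 23, 3]
push(16) -> [15, 6, 23, 3, 16]
push(45) -> [15, 6, 23, 3, 16, 45]

Final stack: [15, 6, 23, 3, 16, 45]


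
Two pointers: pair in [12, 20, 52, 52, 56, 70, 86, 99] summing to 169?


lo=0(12)+hi=7(99)=111
lo=1(20)+hi=7(99)=119
lo=2(52)+hi=7(99)=151
lo=3(52)+hi=7(99)=151
lo=4(56)+hi=7(99)=155
lo=5(70)+hi=7(99)=169

Yes: 70+99=169


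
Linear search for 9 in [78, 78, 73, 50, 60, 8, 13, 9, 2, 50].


i=0: 78!=9
i=1: 78!=9
i=2: 73!=9
i=3: 50!=9
i=4: 60!=9
i=5: 8!=9
i=6: 13!=9
i=7: 9==9 found!

Found at 7, 8 comps


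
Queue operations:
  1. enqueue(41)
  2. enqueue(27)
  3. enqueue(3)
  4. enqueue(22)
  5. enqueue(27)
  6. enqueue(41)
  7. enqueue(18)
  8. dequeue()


enqueue(41) -> [41]
enqueue(27) -> [41, 27]
enqueue(3) -> [41, 27, 3]
enqueue(22) -> [41, 27, 3, 22]
enqueue(27) -> [41, 27, 3, 22, 27]
enqueue(41) -> [41, 27, 3, 22, 27, 41]
enqueue(18) -> [41, 27, 3, 22, 27, 41, 18]
dequeue()->41, [27, 3, 22, 27, 41, 18]

Final queue: [27, 3, 22, 27, 41, 18]


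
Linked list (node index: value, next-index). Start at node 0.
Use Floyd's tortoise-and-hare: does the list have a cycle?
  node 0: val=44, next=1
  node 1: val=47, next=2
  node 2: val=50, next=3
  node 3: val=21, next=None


Floyd's tortoise (slow, +1) and hare (fast, +2):
  init: slow=0, fast=0
  step 1: slow=1, fast=2
  step 2: fast 2->3->None, no cycle

Cycle: no


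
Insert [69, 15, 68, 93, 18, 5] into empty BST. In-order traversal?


Insert 69: root
Insert 15: L from 69
Insert 68: L from 69 -> R from 15
Insert 93: R from 69
Insert 18: L from 69 -> R from 15 -> L from 68
Insert 5: L from 69 -> L from 15

In-order: [5, 15, 18, 68, 69, 93]


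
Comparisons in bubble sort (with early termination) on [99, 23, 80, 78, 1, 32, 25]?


Algorithm: bubble sort (with early termination)
Input: [99, 23, 80, 78, 1, 32, 25]
Sorted: [1, 23, 25, 32, 78, 80, 99]

20


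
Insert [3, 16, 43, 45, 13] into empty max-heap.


Insert 3: [3]
Insert 16: [16, 3]
Insert 43: [43, 3, 16]
Insert 45: [45, 43, 16, 3]
Insert 13: [45, 43, 16, 3, 13]

Final heap: [45, 43, 16, 3, 13]


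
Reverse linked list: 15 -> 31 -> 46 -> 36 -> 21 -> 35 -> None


Step 1: curr=15, set curr.next=prev(None) | reversed so far: 15
Step 2: curr=31, set curr.next=prev(15) | reversed so far: 31 -> 15
Step 3: curr=46, set curr.next=prev(31) | reversed so far: 46 -> 31 -> 15
Step 4: curr=36, set curr.next=prev(46) | reversed so far: 36 -> 46 -> 31 -> 15
Step 5: curr=21, set curr.next=prev(36) | reversed so far: 21 -> 36 -> 46 -> 31 -> 15
Step 6: curr=35, set curr.next=prev(21) | reversed so far: 35 -> 21 -> 36 -> 46 -> 31 -> 15

35 -> 21 -> 36 -> 46 -> 31 -> 15 -> None


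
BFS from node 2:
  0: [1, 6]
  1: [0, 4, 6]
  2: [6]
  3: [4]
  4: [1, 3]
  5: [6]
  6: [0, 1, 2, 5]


Visit 2, enqueue [6]
Visit 6, enqueue [0, 1, 5]
Visit 0, enqueue []
Visit 1, enqueue [4]
Visit 5, enqueue []
Visit 4, enqueue [3]
Visit 3, enqueue []

BFS order: [2, 6, 0, 1, 5, 4, 3]


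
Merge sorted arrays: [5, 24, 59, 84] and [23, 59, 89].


Take 5 from A
Take 23 from B
Take 24 from A
Take 59 from A
Take 59 from B
Take 84 from A

Merged: [5, 23, 24, 59, 59, 84, 89]


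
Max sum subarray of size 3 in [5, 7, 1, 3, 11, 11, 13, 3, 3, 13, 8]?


[0:3]: 13
[1:4]: 11
[2:5]: 15
[3:6]: 25
[4:7]: 35
[5:8]: 27
[6:9]: 19
[7:10]: 19
[8:11]: 24

Max: 35 at [4:7]


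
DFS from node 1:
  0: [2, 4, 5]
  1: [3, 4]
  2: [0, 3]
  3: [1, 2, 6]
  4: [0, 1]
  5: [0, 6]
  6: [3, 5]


Visit 1, push [4, 3]
Visit 3, push [6, 2]
Visit 2, push [0]
Visit 0, push [5, 4]
Visit 4, push []
Visit 5, push [6]
Visit 6, push []

DFS order: [1, 3, 2, 0, 4, 5, 6]


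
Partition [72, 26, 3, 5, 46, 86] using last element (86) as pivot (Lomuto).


Pivot: 86
  72 <= 86: advance i (no swap)
  26 <= 86: advance i (no swap)
  3 <= 86: advance i (no swap)
  5 <= 86: advance i (no swap)
  46 <= 86: advance i (no swap)
Place pivot at 5: [72, 26, 3, 5, 46, 86]

Partitioned: [72, 26, 3, 5, 46, 86]


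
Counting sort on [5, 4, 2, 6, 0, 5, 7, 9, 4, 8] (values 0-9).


Input: [5, 4, 2, 6, 0, 5, 7, 9, 4, 8]
Counts: [1, 0, 1, 0, 2, 2, 1, 1, 1, 1]

Sorted: [0, 2, 4, 4, 5, 5, 6, 7, 8, 9]


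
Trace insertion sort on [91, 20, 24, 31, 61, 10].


Initial: [91, 20, 24, 31, 61, 10]
Insert 20: [20, 91, 24, 31, 61, 10]
Insert 24: [20, 24, 91, 31, 61, 10]
Insert 31: [20, 24, 31, 91, 61, 10]
Insert 61: [20, 24, 31, 61, 91, 10]
Insert 10: [10, 20, 24, 31, 61, 91]

Sorted: [10, 20, 24, 31, 61, 91]


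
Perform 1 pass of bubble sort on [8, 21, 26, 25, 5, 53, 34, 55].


Initial: [8, 21, 26, 25, 5, 53, 34, 55]
Pass 1: [8, 21, 25, 5, 26, 34, 53, 55] (3 swaps)

After 1 pass: [8, 21, 25, 5, 26, 34, 53, 55]


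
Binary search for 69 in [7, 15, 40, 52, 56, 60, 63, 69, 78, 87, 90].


Step 1: lo=0, hi=10, mid=5, val=60
Step 2: lo=6, hi=10, mid=8, val=78
Step 3: lo=6, hi=7, mid=6, val=63
Step 4: lo=7, hi=7, mid=7, val=69

Found at index 7


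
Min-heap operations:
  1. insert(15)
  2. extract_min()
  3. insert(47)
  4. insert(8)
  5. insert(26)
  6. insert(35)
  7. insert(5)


insert(15) -> [15]
extract_min()->15, []
insert(47) -> [47]
insert(8) -> [8, 47]
insert(26) -> [8, 47, 26]
insert(35) -> [8, 35, 26, 47]
insert(5) -> [5, 8, 26, 47, 35]

Final heap: [5, 8, 26, 47, 35]


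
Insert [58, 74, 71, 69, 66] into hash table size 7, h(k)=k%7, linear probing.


Insert 58: h=2 -> slot 2
Insert 74: h=4 -> slot 4
Insert 71: h=1 -> slot 1
Insert 69: h=6 -> slot 6
Insert 66: h=3 -> slot 3

Table: [None, 71, 58, 66, 74, None, 69]


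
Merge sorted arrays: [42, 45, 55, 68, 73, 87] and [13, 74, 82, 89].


Take 13 from B
Take 42 from A
Take 45 from A
Take 55 from A
Take 68 from A
Take 73 from A
Take 74 from B
Take 82 from B
Take 87 from A

Merged: [13, 42, 45, 55, 68, 73, 74, 82, 87, 89]


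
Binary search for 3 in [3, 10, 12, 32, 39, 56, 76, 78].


Step 1: lo=0, hi=7, mid=3, val=32
Step 2: lo=0, hi=2, mid=1, val=10
Step 3: lo=0, hi=0, mid=0, val=3

Found at index 0


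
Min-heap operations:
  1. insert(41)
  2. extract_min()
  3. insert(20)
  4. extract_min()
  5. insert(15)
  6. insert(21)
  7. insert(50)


insert(41) -> [41]
extract_min()->41, []
insert(20) -> [20]
extract_min()->20, []
insert(15) -> [15]
insert(21) -> [15, 21]
insert(50) -> [15, 21, 50]

Final heap: [15, 21, 50]


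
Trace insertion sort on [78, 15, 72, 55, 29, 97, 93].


Initial: [78, 15, 72, 55, 29, 97, 93]
Insert 15: [15, 78, 72, 55, 29, 97, 93]
Insert 72: [15, 72, 78, 55, 29, 97, 93]
Insert 55: [15, 55, 72, 78, 29, 97, 93]
Insert 29: [15, 29, 55, 72, 78, 97, 93]
Insert 97: [15, 29, 55, 72, 78, 97, 93]
Insert 93: [15, 29, 55, 72, 78, 93, 97]

Sorted: [15, 29, 55, 72, 78, 93, 97]


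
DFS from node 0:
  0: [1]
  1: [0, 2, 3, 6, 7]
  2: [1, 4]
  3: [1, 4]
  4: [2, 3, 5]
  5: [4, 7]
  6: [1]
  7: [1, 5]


Visit 0, push [1]
Visit 1, push [7, 6, 3, 2]
Visit 2, push [4]
Visit 4, push [5, 3]
Visit 3, push []
Visit 5, push [7]
Visit 7, push []
Visit 6, push []

DFS order: [0, 1, 2, 4, 3, 5, 7, 6]


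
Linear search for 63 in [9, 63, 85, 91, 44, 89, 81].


i=0: 9!=63
i=1: 63==63 found!

Found at 1, 2 comps


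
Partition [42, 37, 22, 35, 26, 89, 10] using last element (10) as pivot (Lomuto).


Pivot: 10
Place pivot at 0: [10, 37, 22, 35, 26, 89, 42]

Partitioned: [10, 37, 22, 35, 26, 89, 42]


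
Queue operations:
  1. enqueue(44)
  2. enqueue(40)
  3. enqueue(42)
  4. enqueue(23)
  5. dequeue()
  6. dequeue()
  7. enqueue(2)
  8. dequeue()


enqueue(44) -> [44]
enqueue(40) -> [44, 40]
enqueue(42) -> [44, 40, 42]
enqueue(23) -> [44, 40, 42, 23]
dequeue()->44, [40, 42, 23]
dequeue()->40, [42, 23]
enqueue(2) -> [42, 23, 2]
dequeue()->42, [23, 2]

Final queue: [23, 2]


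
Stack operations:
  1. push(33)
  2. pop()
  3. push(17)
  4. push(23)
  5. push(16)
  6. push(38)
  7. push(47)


push(33) -> [33]
pop()->33, []
push(17) -> [17]
push(23) -> [17, 23]
push(16) -> [17, 23, 16]
push(38) -> [17, 23, 16, 38]
push(47) -> [17, 23, 16, 38, 47]

Final stack: [17, 23, 16, 38, 47]


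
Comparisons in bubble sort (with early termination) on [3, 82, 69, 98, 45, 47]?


Algorithm: bubble sort (with early termination)
Input: [3, 82, 69, 98, 45, 47]
Sorted: [3, 45, 47, 69, 82, 98]

14


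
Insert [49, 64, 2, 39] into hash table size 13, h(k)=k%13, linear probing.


Insert 49: h=10 -> slot 10
Insert 64: h=12 -> slot 12
Insert 2: h=2 -> slot 2
Insert 39: h=0 -> slot 0

Table: [39, None, 2, None, None, None, None, None, None, None, 49, None, 64]


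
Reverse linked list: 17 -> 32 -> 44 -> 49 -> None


Step 1: curr=17, set curr.next=prev(None) | reversed so far: 17
Step 2: curr=32, set curr.next=prev(17) | reversed so far: 32 -> 17
Step 3: curr=44, set curr.next=prev(32) | reversed so far: 44 -> 32 -> 17
Step 4: curr=49, set curr.next=prev(44) | reversed so far: 49 -> 44 -> 32 -> 17

49 -> 44 -> 32 -> 17 -> None


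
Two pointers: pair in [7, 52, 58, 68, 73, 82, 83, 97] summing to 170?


lo=0(7)+hi=7(97)=104
lo=1(52)+hi=7(97)=149
lo=2(58)+hi=7(97)=155
lo=3(68)+hi=7(97)=165
lo=4(73)+hi=7(97)=170

Yes: 73+97=170


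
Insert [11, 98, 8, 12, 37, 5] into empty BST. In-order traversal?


Insert 11: root
Insert 98: R from 11
Insert 8: L from 11
Insert 12: R from 11 -> L from 98
Insert 37: R from 11 -> L from 98 -> R from 12
Insert 5: L from 11 -> L from 8

In-order: [5, 8, 11, 12, 37, 98]


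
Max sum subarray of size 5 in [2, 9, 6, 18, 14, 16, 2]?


[0:5]: 49
[1:6]: 63
[2:7]: 56

Max: 63 at [1:6]
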